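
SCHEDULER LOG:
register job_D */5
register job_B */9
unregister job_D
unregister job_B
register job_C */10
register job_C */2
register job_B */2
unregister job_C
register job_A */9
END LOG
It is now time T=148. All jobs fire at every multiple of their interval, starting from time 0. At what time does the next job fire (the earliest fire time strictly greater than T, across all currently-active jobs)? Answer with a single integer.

Answer: 150

Derivation:
Op 1: register job_D */5 -> active={job_D:*/5}
Op 2: register job_B */9 -> active={job_B:*/9, job_D:*/5}
Op 3: unregister job_D -> active={job_B:*/9}
Op 4: unregister job_B -> active={}
Op 5: register job_C */10 -> active={job_C:*/10}
Op 6: register job_C */2 -> active={job_C:*/2}
Op 7: register job_B */2 -> active={job_B:*/2, job_C:*/2}
Op 8: unregister job_C -> active={job_B:*/2}
Op 9: register job_A */9 -> active={job_A:*/9, job_B:*/2}
  job_A: interval 9, next fire after T=148 is 153
  job_B: interval 2, next fire after T=148 is 150
Earliest fire time = 150 (job job_B)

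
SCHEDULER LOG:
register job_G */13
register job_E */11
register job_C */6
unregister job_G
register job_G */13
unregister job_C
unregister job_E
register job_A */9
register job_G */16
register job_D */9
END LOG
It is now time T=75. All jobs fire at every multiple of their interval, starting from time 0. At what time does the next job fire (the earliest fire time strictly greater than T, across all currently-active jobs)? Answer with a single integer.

Answer: 80

Derivation:
Op 1: register job_G */13 -> active={job_G:*/13}
Op 2: register job_E */11 -> active={job_E:*/11, job_G:*/13}
Op 3: register job_C */6 -> active={job_C:*/6, job_E:*/11, job_G:*/13}
Op 4: unregister job_G -> active={job_C:*/6, job_E:*/11}
Op 5: register job_G */13 -> active={job_C:*/6, job_E:*/11, job_G:*/13}
Op 6: unregister job_C -> active={job_E:*/11, job_G:*/13}
Op 7: unregister job_E -> active={job_G:*/13}
Op 8: register job_A */9 -> active={job_A:*/9, job_G:*/13}
Op 9: register job_G */16 -> active={job_A:*/9, job_G:*/16}
Op 10: register job_D */9 -> active={job_A:*/9, job_D:*/9, job_G:*/16}
  job_A: interval 9, next fire after T=75 is 81
  job_D: interval 9, next fire after T=75 is 81
  job_G: interval 16, next fire after T=75 is 80
Earliest fire time = 80 (job job_G)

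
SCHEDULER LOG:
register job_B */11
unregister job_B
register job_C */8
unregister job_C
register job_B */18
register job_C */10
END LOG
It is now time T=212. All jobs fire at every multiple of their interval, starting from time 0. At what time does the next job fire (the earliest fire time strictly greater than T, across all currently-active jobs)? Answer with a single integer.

Op 1: register job_B */11 -> active={job_B:*/11}
Op 2: unregister job_B -> active={}
Op 3: register job_C */8 -> active={job_C:*/8}
Op 4: unregister job_C -> active={}
Op 5: register job_B */18 -> active={job_B:*/18}
Op 6: register job_C */10 -> active={job_B:*/18, job_C:*/10}
  job_B: interval 18, next fire after T=212 is 216
  job_C: interval 10, next fire after T=212 is 220
Earliest fire time = 216 (job job_B)

Answer: 216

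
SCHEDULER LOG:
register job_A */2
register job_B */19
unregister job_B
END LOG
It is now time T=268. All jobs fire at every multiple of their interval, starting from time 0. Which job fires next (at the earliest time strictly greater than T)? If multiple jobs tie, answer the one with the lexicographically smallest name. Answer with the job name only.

Answer: job_A

Derivation:
Op 1: register job_A */2 -> active={job_A:*/2}
Op 2: register job_B */19 -> active={job_A:*/2, job_B:*/19}
Op 3: unregister job_B -> active={job_A:*/2}
  job_A: interval 2, next fire after T=268 is 270
Earliest = 270, winner (lex tiebreak) = job_A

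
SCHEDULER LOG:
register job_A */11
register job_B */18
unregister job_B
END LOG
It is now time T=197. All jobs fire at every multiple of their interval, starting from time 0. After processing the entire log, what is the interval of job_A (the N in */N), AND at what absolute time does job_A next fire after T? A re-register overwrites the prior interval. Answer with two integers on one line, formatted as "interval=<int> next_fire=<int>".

Answer: interval=11 next_fire=198

Derivation:
Op 1: register job_A */11 -> active={job_A:*/11}
Op 2: register job_B */18 -> active={job_A:*/11, job_B:*/18}
Op 3: unregister job_B -> active={job_A:*/11}
Final interval of job_A = 11
Next fire of job_A after T=197: (197//11+1)*11 = 198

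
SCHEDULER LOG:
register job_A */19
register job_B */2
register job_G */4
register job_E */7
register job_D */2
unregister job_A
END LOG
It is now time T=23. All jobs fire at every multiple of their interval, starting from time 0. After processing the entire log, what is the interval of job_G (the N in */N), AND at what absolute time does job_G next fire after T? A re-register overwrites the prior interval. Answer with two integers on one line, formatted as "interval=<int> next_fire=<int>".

Op 1: register job_A */19 -> active={job_A:*/19}
Op 2: register job_B */2 -> active={job_A:*/19, job_B:*/2}
Op 3: register job_G */4 -> active={job_A:*/19, job_B:*/2, job_G:*/4}
Op 4: register job_E */7 -> active={job_A:*/19, job_B:*/2, job_E:*/7, job_G:*/4}
Op 5: register job_D */2 -> active={job_A:*/19, job_B:*/2, job_D:*/2, job_E:*/7, job_G:*/4}
Op 6: unregister job_A -> active={job_B:*/2, job_D:*/2, job_E:*/7, job_G:*/4}
Final interval of job_G = 4
Next fire of job_G after T=23: (23//4+1)*4 = 24

Answer: interval=4 next_fire=24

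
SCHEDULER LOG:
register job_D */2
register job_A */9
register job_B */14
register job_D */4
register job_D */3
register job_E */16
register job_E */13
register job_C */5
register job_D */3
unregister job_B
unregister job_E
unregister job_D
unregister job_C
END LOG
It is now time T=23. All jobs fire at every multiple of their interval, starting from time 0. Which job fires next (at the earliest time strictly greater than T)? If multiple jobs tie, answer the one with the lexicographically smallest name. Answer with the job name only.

Op 1: register job_D */2 -> active={job_D:*/2}
Op 2: register job_A */9 -> active={job_A:*/9, job_D:*/2}
Op 3: register job_B */14 -> active={job_A:*/9, job_B:*/14, job_D:*/2}
Op 4: register job_D */4 -> active={job_A:*/9, job_B:*/14, job_D:*/4}
Op 5: register job_D */3 -> active={job_A:*/9, job_B:*/14, job_D:*/3}
Op 6: register job_E */16 -> active={job_A:*/9, job_B:*/14, job_D:*/3, job_E:*/16}
Op 7: register job_E */13 -> active={job_A:*/9, job_B:*/14, job_D:*/3, job_E:*/13}
Op 8: register job_C */5 -> active={job_A:*/9, job_B:*/14, job_C:*/5, job_D:*/3, job_E:*/13}
Op 9: register job_D */3 -> active={job_A:*/9, job_B:*/14, job_C:*/5, job_D:*/3, job_E:*/13}
Op 10: unregister job_B -> active={job_A:*/9, job_C:*/5, job_D:*/3, job_E:*/13}
Op 11: unregister job_E -> active={job_A:*/9, job_C:*/5, job_D:*/3}
Op 12: unregister job_D -> active={job_A:*/9, job_C:*/5}
Op 13: unregister job_C -> active={job_A:*/9}
  job_A: interval 9, next fire after T=23 is 27
Earliest = 27, winner (lex tiebreak) = job_A

Answer: job_A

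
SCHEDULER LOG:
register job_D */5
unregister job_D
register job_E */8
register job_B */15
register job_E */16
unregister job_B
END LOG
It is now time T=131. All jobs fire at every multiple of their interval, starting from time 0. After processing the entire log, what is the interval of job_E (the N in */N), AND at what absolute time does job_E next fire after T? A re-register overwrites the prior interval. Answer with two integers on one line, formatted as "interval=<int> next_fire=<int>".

Answer: interval=16 next_fire=144

Derivation:
Op 1: register job_D */5 -> active={job_D:*/5}
Op 2: unregister job_D -> active={}
Op 3: register job_E */8 -> active={job_E:*/8}
Op 4: register job_B */15 -> active={job_B:*/15, job_E:*/8}
Op 5: register job_E */16 -> active={job_B:*/15, job_E:*/16}
Op 6: unregister job_B -> active={job_E:*/16}
Final interval of job_E = 16
Next fire of job_E after T=131: (131//16+1)*16 = 144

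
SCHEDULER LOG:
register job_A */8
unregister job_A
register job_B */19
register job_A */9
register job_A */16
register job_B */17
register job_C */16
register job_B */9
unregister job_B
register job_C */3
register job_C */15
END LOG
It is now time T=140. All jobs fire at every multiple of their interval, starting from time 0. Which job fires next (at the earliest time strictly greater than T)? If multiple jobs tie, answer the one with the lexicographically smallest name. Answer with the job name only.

Op 1: register job_A */8 -> active={job_A:*/8}
Op 2: unregister job_A -> active={}
Op 3: register job_B */19 -> active={job_B:*/19}
Op 4: register job_A */9 -> active={job_A:*/9, job_B:*/19}
Op 5: register job_A */16 -> active={job_A:*/16, job_B:*/19}
Op 6: register job_B */17 -> active={job_A:*/16, job_B:*/17}
Op 7: register job_C */16 -> active={job_A:*/16, job_B:*/17, job_C:*/16}
Op 8: register job_B */9 -> active={job_A:*/16, job_B:*/9, job_C:*/16}
Op 9: unregister job_B -> active={job_A:*/16, job_C:*/16}
Op 10: register job_C */3 -> active={job_A:*/16, job_C:*/3}
Op 11: register job_C */15 -> active={job_A:*/16, job_C:*/15}
  job_A: interval 16, next fire after T=140 is 144
  job_C: interval 15, next fire after T=140 is 150
Earliest = 144, winner (lex tiebreak) = job_A

Answer: job_A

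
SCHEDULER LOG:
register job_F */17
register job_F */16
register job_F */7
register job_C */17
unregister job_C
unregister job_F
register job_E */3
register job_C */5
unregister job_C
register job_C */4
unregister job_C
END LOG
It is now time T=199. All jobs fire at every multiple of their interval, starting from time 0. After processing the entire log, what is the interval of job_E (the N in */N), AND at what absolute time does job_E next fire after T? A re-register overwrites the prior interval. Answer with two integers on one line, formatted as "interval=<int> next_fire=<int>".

Op 1: register job_F */17 -> active={job_F:*/17}
Op 2: register job_F */16 -> active={job_F:*/16}
Op 3: register job_F */7 -> active={job_F:*/7}
Op 4: register job_C */17 -> active={job_C:*/17, job_F:*/7}
Op 5: unregister job_C -> active={job_F:*/7}
Op 6: unregister job_F -> active={}
Op 7: register job_E */3 -> active={job_E:*/3}
Op 8: register job_C */5 -> active={job_C:*/5, job_E:*/3}
Op 9: unregister job_C -> active={job_E:*/3}
Op 10: register job_C */4 -> active={job_C:*/4, job_E:*/3}
Op 11: unregister job_C -> active={job_E:*/3}
Final interval of job_E = 3
Next fire of job_E after T=199: (199//3+1)*3 = 201

Answer: interval=3 next_fire=201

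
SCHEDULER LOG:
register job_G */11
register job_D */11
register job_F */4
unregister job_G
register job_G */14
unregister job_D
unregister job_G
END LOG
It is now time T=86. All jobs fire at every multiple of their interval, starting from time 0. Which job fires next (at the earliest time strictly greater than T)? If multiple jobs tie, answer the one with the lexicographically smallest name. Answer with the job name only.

Op 1: register job_G */11 -> active={job_G:*/11}
Op 2: register job_D */11 -> active={job_D:*/11, job_G:*/11}
Op 3: register job_F */4 -> active={job_D:*/11, job_F:*/4, job_G:*/11}
Op 4: unregister job_G -> active={job_D:*/11, job_F:*/4}
Op 5: register job_G */14 -> active={job_D:*/11, job_F:*/4, job_G:*/14}
Op 6: unregister job_D -> active={job_F:*/4, job_G:*/14}
Op 7: unregister job_G -> active={job_F:*/4}
  job_F: interval 4, next fire after T=86 is 88
Earliest = 88, winner (lex tiebreak) = job_F

Answer: job_F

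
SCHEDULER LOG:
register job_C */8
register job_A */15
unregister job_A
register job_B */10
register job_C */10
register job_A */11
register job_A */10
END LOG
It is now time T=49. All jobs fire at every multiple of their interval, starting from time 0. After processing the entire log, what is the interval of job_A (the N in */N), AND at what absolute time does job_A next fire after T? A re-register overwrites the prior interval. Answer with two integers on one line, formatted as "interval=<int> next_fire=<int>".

Op 1: register job_C */8 -> active={job_C:*/8}
Op 2: register job_A */15 -> active={job_A:*/15, job_C:*/8}
Op 3: unregister job_A -> active={job_C:*/8}
Op 4: register job_B */10 -> active={job_B:*/10, job_C:*/8}
Op 5: register job_C */10 -> active={job_B:*/10, job_C:*/10}
Op 6: register job_A */11 -> active={job_A:*/11, job_B:*/10, job_C:*/10}
Op 7: register job_A */10 -> active={job_A:*/10, job_B:*/10, job_C:*/10}
Final interval of job_A = 10
Next fire of job_A after T=49: (49//10+1)*10 = 50

Answer: interval=10 next_fire=50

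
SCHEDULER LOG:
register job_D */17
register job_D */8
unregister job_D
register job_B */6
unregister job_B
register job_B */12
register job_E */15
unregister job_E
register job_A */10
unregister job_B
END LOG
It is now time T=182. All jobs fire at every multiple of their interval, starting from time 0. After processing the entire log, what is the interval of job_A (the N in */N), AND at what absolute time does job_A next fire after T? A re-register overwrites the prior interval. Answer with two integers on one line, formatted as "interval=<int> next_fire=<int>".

Answer: interval=10 next_fire=190

Derivation:
Op 1: register job_D */17 -> active={job_D:*/17}
Op 2: register job_D */8 -> active={job_D:*/8}
Op 3: unregister job_D -> active={}
Op 4: register job_B */6 -> active={job_B:*/6}
Op 5: unregister job_B -> active={}
Op 6: register job_B */12 -> active={job_B:*/12}
Op 7: register job_E */15 -> active={job_B:*/12, job_E:*/15}
Op 8: unregister job_E -> active={job_B:*/12}
Op 9: register job_A */10 -> active={job_A:*/10, job_B:*/12}
Op 10: unregister job_B -> active={job_A:*/10}
Final interval of job_A = 10
Next fire of job_A after T=182: (182//10+1)*10 = 190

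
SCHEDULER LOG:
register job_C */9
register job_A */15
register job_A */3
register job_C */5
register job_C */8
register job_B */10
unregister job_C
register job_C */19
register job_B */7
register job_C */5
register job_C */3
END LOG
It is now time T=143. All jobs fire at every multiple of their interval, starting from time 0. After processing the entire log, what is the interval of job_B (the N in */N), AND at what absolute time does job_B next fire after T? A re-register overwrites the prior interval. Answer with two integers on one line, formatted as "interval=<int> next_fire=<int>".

Op 1: register job_C */9 -> active={job_C:*/9}
Op 2: register job_A */15 -> active={job_A:*/15, job_C:*/9}
Op 3: register job_A */3 -> active={job_A:*/3, job_C:*/9}
Op 4: register job_C */5 -> active={job_A:*/3, job_C:*/5}
Op 5: register job_C */8 -> active={job_A:*/3, job_C:*/8}
Op 6: register job_B */10 -> active={job_A:*/3, job_B:*/10, job_C:*/8}
Op 7: unregister job_C -> active={job_A:*/3, job_B:*/10}
Op 8: register job_C */19 -> active={job_A:*/3, job_B:*/10, job_C:*/19}
Op 9: register job_B */7 -> active={job_A:*/3, job_B:*/7, job_C:*/19}
Op 10: register job_C */5 -> active={job_A:*/3, job_B:*/7, job_C:*/5}
Op 11: register job_C */3 -> active={job_A:*/3, job_B:*/7, job_C:*/3}
Final interval of job_B = 7
Next fire of job_B after T=143: (143//7+1)*7 = 147

Answer: interval=7 next_fire=147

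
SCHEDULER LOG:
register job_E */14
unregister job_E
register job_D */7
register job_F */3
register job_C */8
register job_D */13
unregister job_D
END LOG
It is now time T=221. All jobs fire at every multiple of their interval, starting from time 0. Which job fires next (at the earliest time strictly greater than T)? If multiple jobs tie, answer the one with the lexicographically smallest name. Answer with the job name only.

Op 1: register job_E */14 -> active={job_E:*/14}
Op 2: unregister job_E -> active={}
Op 3: register job_D */7 -> active={job_D:*/7}
Op 4: register job_F */3 -> active={job_D:*/7, job_F:*/3}
Op 5: register job_C */8 -> active={job_C:*/8, job_D:*/7, job_F:*/3}
Op 6: register job_D */13 -> active={job_C:*/8, job_D:*/13, job_F:*/3}
Op 7: unregister job_D -> active={job_C:*/8, job_F:*/3}
  job_C: interval 8, next fire after T=221 is 224
  job_F: interval 3, next fire after T=221 is 222
Earliest = 222, winner (lex tiebreak) = job_F

Answer: job_F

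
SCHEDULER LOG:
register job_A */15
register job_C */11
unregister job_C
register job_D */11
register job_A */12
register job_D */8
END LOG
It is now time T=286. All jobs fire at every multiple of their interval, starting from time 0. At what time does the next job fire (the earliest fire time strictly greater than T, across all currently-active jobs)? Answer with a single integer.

Answer: 288

Derivation:
Op 1: register job_A */15 -> active={job_A:*/15}
Op 2: register job_C */11 -> active={job_A:*/15, job_C:*/11}
Op 3: unregister job_C -> active={job_A:*/15}
Op 4: register job_D */11 -> active={job_A:*/15, job_D:*/11}
Op 5: register job_A */12 -> active={job_A:*/12, job_D:*/11}
Op 6: register job_D */8 -> active={job_A:*/12, job_D:*/8}
  job_A: interval 12, next fire after T=286 is 288
  job_D: interval 8, next fire after T=286 is 288
Earliest fire time = 288 (job job_A)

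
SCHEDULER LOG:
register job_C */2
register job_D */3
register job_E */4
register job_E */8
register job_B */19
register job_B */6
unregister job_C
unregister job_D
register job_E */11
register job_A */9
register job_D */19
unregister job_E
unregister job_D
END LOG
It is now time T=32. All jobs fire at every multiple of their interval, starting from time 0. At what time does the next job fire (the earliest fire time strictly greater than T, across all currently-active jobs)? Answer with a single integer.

Answer: 36

Derivation:
Op 1: register job_C */2 -> active={job_C:*/2}
Op 2: register job_D */3 -> active={job_C:*/2, job_D:*/3}
Op 3: register job_E */4 -> active={job_C:*/2, job_D:*/3, job_E:*/4}
Op 4: register job_E */8 -> active={job_C:*/2, job_D:*/3, job_E:*/8}
Op 5: register job_B */19 -> active={job_B:*/19, job_C:*/2, job_D:*/3, job_E:*/8}
Op 6: register job_B */6 -> active={job_B:*/6, job_C:*/2, job_D:*/3, job_E:*/8}
Op 7: unregister job_C -> active={job_B:*/6, job_D:*/3, job_E:*/8}
Op 8: unregister job_D -> active={job_B:*/6, job_E:*/8}
Op 9: register job_E */11 -> active={job_B:*/6, job_E:*/11}
Op 10: register job_A */9 -> active={job_A:*/9, job_B:*/6, job_E:*/11}
Op 11: register job_D */19 -> active={job_A:*/9, job_B:*/6, job_D:*/19, job_E:*/11}
Op 12: unregister job_E -> active={job_A:*/9, job_B:*/6, job_D:*/19}
Op 13: unregister job_D -> active={job_A:*/9, job_B:*/6}
  job_A: interval 9, next fire after T=32 is 36
  job_B: interval 6, next fire after T=32 is 36
Earliest fire time = 36 (job job_A)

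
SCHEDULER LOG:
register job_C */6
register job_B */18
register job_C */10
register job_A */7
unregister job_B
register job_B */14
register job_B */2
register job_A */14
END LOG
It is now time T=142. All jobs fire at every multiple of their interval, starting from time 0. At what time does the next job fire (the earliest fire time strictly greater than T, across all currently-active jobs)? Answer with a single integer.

Op 1: register job_C */6 -> active={job_C:*/6}
Op 2: register job_B */18 -> active={job_B:*/18, job_C:*/6}
Op 3: register job_C */10 -> active={job_B:*/18, job_C:*/10}
Op 4: register job_A */7 -> active={job_A:*/7, job_B:*/18, job_C:*/10}
Op 5: unregister job_B -> active={job_A:*/7, job_C:*/10}
Op 6: register job_B */14 -> active={job_A:*/7, job_B:*/14, job_C:*/10}
Op 7: register job_B */2 -> active={job_A:*/7, job_B:*/2, job_C:*/10}
Op 8: register job_A */14 -> active={job_A:*/14, job_B:*/2, job_C:*/10}
  job_A: interval 14, next fire after T=142 is 154
  job_B: interval 2, next fire after T=142 is 144
  job_C: interval 10, next fire after T=142 is 150
Earliest fire time = 144 (job job_B)

Answer: 144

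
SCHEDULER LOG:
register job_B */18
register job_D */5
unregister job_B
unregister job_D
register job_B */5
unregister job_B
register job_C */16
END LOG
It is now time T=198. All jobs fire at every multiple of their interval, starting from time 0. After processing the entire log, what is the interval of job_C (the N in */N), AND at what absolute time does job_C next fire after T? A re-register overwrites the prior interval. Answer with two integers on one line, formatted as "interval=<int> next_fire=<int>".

Answer: interval=16 next_fire=208

Derivation:
Op 1: register job_B */18 -> active={job_B:*/18}
Op 2: register job_D */5 -> active={job_B:*/18, job_D:*/5}
Op 3: unregister job_B -> active={job_D:*/5}
Op 4: unregister job_D -> active={}
Op 5: register job_B */5 -> active={job_B:*/5}
Op 6: unregister job_B -> active={}
Op 7: register job_C */16 -> active={job_C:*/16}
Final interval of job_C = 16
Next fire of job_C after T=198: (198//16+1)*16 = 208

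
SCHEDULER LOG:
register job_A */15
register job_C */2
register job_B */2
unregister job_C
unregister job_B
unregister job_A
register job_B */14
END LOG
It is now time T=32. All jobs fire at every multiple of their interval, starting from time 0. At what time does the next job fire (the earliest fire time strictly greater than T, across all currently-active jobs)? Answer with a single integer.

Op 1: register job_A */15 -> active={job_A:*/15}
Op 2: register job_C */2 -> active={job_A:*/15, job_C:*/2}
Op 3: register job_B */2 -> active={job_A:*/15, job_B:*/2, job_C:*/2}
Op 4: unregister job_C -> active={job_A:*/15, job_B:*/2}
Op 5: unregister job_B -> active={job_A:*/15}
Op 6: unregister job_A -> active={}
Op 7: register job_B */14 -> active={job_B:*/14}
  job_B: interval 14, next fire after T=32 is 42
Earliest fire time = 42 (job job_B)

Answer: 42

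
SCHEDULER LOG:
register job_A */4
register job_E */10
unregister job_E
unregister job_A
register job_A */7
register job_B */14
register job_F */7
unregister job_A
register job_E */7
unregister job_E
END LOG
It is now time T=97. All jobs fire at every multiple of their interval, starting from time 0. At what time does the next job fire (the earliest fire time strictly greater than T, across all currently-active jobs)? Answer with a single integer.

Op 1: register job_A */4 -> active={job_A:*/4}
Op 2: register job_E */10 -> active={job_A:*/4, job_E:*/10}
Op 3: unregister job_E -> active={job_A:*/4}
Op 4: unregister job_A -> active={}
Op 5: register job_A */7 -> active={job_A:*/7}
Op 6: register job_B */14 -> active={job_A:*/7, job_B:*/14}
Op 7: register job_F */7 -> active={job_A:*/7, job_B:*/14, job_F:*/7}
Op 8: unregister job_A -> active={job_B:*/14, job_F:*/7}
Op 9: register job_E */7 -> active={job_B:*/14, job_E:*/7, job_F:*/7}
Op 10: unregister job_E -> active={job_B:*/14, job_F:*/7}
  job_B: interval 14, next fire after T=97 is 98
  job_F: interval 7, next fire after T=97 is 98
Earliest fire time = 98 (job job_B)

Answer: 98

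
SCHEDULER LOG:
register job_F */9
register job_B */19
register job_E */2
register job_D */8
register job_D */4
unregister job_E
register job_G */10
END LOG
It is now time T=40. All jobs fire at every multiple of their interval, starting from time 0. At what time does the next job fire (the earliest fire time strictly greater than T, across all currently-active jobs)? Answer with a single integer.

Answer: 44

Derivation:
Op 1: register job_F */9 -> active={job_F:*/9}
Op 2: register job_B */19 -> active={job_B:*/19, job_F:*/9}
Op 3: register job_E */2 -> active={job_B:*/19, job_E:*/2, job_F:*/9}
Op 4: register job_D */8 -> active={job_B:*/19, job_D:*/8, job_E:*/2, job_F:*/9}
Op 5: register job_D */4 -> active={job_B:*/19, job_D:*/4, job_E:*/2, job_F:*/9}
Op 6: unregister job_E -> active={job_B:*/19, job_D:*/4, job_F:*/9}
Op 7: register job_G */10 -> active={job_B:*/19, job_D:*/4, job_F:*/9, job_G:*/10}
  job_B: interval 19, next fire after T=40 is 57
  job_D: interval 4, next fire after T=40 is 44
  job_F: interval 9, next fire after T=40 is 45
  job_G: interval 10, next fire after T=40 is 50
Earliest fire time = 44 (job job_D)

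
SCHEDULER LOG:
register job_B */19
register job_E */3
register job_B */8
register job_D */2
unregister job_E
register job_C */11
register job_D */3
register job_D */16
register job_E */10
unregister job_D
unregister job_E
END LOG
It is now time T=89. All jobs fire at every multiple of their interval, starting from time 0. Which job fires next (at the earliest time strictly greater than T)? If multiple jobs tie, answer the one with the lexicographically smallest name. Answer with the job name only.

Answer: job_B

Derivation:
Op 1: register job_B */19 -> active={job_B:*/19}
Op 2: register job_E */3 -> active={job_B:*/19, job_E:*/3}
Op 3: register job_B */8 -> active={job_B:*/8, job_E:*/3}
Op 4: register job_D */2 -> active={job_B:*/8, job_D:*/2, job_E:*/3}
Op 5: unregister job_E -> active={job_B:*/8, job_D:*/2}
Op 6: register job_C */11 -> active={job_B:*/8, job_C:*/11, job_D:*/2}
Op 7: register job_D */3 -> active={job_B:*/8, job_C:*/11, job_D:*/3}
Op 8: register job_D */16 -> active={job_B:*/8, job_C:*/11, job_D:*/16}
Op 9: register job_E */10 -> active={job_B:*/8, job_C:*/11, job_D:*/16, job_E:*/10}
Op 10: unregister job_D -> active={job_B:*/8, job_C:*/11, job_E:*/10}
Op 11: unregister job_E -> active={job_B:*/8, job_C:*/11}
  job_B: interval 8, next fire after T=89 is 96
  job_C: interval 11, next fire after T=89 is 99
Earliest = 96, winner (lex tiebreak) = job_B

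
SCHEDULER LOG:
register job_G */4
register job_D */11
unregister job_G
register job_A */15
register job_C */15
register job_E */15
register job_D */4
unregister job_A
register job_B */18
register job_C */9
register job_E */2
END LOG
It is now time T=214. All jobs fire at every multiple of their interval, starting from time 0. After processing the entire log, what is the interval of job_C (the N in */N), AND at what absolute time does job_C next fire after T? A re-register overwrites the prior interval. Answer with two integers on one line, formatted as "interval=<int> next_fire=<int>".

Answer: interval=9 next_fire=216

Derivation:
Op 1: register job_G */4 -> active={job_G:*/4}
Op 2: register job_D */11 -> active={job_D:*/11, job_G:*/4}
Op 3: unregister job_G -> active={job_D:*/11}
Op 4: register job_A */15 -> active={job_A:*/15, job_D:*/11}
Op 5: register job_C */15 -> active={job_A:*/15, job_C:*/15, job_D:*/11}
Op 6: register job_E */15 -> active={job_A:*/15, job_C:*/15, job_D:*/11, job_E:*/15}
Op 7: register job_D */4 -> active={job_A:*/15, job_C:*/15, job_D:*/4, job_E:*/15}
Op 8: unregister job_A -> active={job_C:*/15, job_D:*/4, job_E:*/15}
Op 9: register job_B */18 -> active={job_B:*/18, job_C:*/15, job_D:*/4, job_E:*/15}
Op 10: register job_C */9 -> active={job_B:*/18, job_C:*/9, job_D:*/4, job_E:*/15}
Op 11: register job_E */2 -> active={job_B:*/18, job_C:*/9, job_D:*/4, job_E:*/2}
Final interval of job_C = 9
Next fire of job_C after T=214: (214//9+1)*9 = 216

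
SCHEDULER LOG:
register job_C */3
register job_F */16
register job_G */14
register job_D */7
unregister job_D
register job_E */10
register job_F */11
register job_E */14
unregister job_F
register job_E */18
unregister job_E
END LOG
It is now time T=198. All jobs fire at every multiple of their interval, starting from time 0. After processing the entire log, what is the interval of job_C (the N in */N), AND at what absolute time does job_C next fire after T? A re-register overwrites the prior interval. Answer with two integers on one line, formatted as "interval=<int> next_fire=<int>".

Answer: interval=3 next_fire=201

Derivation:
Op 1: register job_C */3 -> active={job_C:*/3}
Op 2: register job_F */16 -> active={job_C:*/3, job_F:*/16}
Op 3: register job_G */14 -> active={job_C:*/3, job_F:*/16, job_G:*/14}
Op 4: register job_D */7 -> active={job_C:*/3, job_D:*/7, job_F:*/16, job_G:*/14}
Op 5: unregister job_D -> active={job_C:*/3, job_F:*/16, job_G:*/14}
Op 6: register job_E */10 -> active={job_C:*/3, job_E:*/10, job_F:*/16, job_G:*/14}
Op 7: register job_F */11 -> active={job_C:*/3, job_E:*/10, job_F:*/11, job_G:*/14}
Op 8: register job_E */14 -> active={job_C:*/3, job_E:*/14, job_F:*/11, job_G:*/14}
Op 9: unregister job_F -> active={job_C:*/3, job_E:*/14, job_G:*/14}
Op 10: register job_E */18 -> active={job_C:*/3, job_E:*/18, job_G:*/14}
Op 11: unregister job_E -> active={job_C:*/3, job_G:*/14}
Final interval of job_C = 3
Next fire of job_C after T=198: (198//3+1)*3 = 201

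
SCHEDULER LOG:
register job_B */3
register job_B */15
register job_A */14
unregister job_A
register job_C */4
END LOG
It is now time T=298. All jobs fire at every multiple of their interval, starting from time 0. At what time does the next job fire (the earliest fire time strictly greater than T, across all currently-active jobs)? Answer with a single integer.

Answer: 300

Derivation:
Op 1: register job_B */3 -> active={job_B:*/3}
Op 2: register job_B */15 -> active={job_B:*/15}
Op 3: register job_A */14 -> active={job_A:*/14, job_B:*/15}
Op 4: unregister job_A -> active={job_B:*/15}
Op 5: register job_C */4 -> active={job_B:*/15, job_C:*/4}
  job_B: interval 15, next fire after T=298 is 300
  job_C: interval 4, next fire after T=298 is 300
Earliest fire time = 300 (job job_B)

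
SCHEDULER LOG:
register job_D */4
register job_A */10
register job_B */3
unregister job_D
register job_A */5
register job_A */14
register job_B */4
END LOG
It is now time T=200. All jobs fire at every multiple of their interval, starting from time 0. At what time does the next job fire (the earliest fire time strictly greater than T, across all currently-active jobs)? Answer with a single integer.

Answer: 204

Derivation:
Op 1: register job_D */4 -> active={job_D:*/4}
Op 2: register job_A */10 -> active={job_A:*/10, job_D:*/4}
Op 3: register job_B */3 -> active={job_A:*/10, job_B:*/3, job_D:*/4}
Op 4: unregister job_D -> active={job_A:*/10, job_B:*/3}
Op 5: register job_A */5 -> active={job_A:*/5, job_B:*/3}
Op 6: register job_A */14 -> active={job_A:*/14, job_B:*/3}
Op 7: register job_B */4 -> active={job_A:*/14, job_B:*/4}
  job_A: interval 14, next fire after T=200 is 210
  job_B: interval 4, next fire after T=200 is 204
Earliest fire time = 204 (job job_B)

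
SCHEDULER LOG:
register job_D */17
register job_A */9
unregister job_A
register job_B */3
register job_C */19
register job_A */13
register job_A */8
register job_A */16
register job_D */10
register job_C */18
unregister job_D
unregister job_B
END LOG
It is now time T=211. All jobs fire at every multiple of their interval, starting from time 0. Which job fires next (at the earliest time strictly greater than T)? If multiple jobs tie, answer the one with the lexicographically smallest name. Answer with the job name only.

Answer: job_C

Derivation:
Op 1: register job_D */17 -> active={job_D:*/17}
Op 2: register job_A */9 -> active={job_A:*/9, job_D:*/17}
Op 3: unregister job_A -> active={job_D:*/17}
Op 4: register job_B */3 -> active={job_B:*/3, job_D:*/17}
Op 5: register job_C */19 -> active={job_B:*/3, job_C:*/19, job_D:*/17}
Op 6: register job_A */13 -> active={job_A:*/13, job_B:*/3, job_C:*/19, job_D:*/17}
Op 7: register job_A */8 -> active={job_A:*/8, job_B:*/3, job_C:*/19, job_D:*/17}
Op 8: register job_A */16 -> active={job_A:*/16, job_B:*/3, job_C:*/19, job_D:*/17}
Op 9: register job_D */10 -> active={job_A:*/16, job_B:*/3, job_C:*/19, job_D:*/10}
Op 10: register job_C */18 -> active={job_A:*/16, job_B:*/3, job_C:*/18, job_D:*/10}
Op 11: unregister job_D -> active={job_A:*/16, job_B:*/3, job_C:*/18}
Op 12: unregister job_B -> active={job_A:*/16, job_C:*/18}
  job_A: interval 16, next fire after T=211 is 224
  job_C: interval 18, next fire after T=211 is 216
Earliest = 216, winner (lex tiebreak) = job_C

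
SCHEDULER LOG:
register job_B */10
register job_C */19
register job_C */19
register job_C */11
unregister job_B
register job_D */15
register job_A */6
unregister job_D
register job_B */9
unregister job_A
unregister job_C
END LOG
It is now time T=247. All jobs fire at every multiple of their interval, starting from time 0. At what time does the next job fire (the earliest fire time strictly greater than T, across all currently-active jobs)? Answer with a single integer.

Op 1: register job_B */10 -> active={job_B:*/10}
Op 2: register job_C */19 -> active={job_B:*/10, job_C:*/19}
Op 3: register job_C */19 -> active={job_B:*/10, job_C:*/19}
Op 4: register job_C */11 -> active={job_B:*/10, job_C:*/11}
Op 5: unregister job_B -> active={job_C:*/11}
Op 6: register job_D */15 -> active={job_C:*/11, job_D:*/15}
Op 7: register job_A */6 -> active={job_A:*/6, job_C:*/11, job_D:*/15}
Op 8: unregister job_D -> active={job_A:*/6, job_C:*/11}
Op 9: register job_B */9 -> active={job_A:*/6, job_B:*/9, job_C:*/11}
Op 10: unregister job_A -> active={job_B:*/9, job_C:*/11}
Op 11: unregister job_C -> active={job_B:*/9}
  job_B: interval 9, next fire after T=247 is 252
Earliest fire time = 252 (job job_B)

Answer: 252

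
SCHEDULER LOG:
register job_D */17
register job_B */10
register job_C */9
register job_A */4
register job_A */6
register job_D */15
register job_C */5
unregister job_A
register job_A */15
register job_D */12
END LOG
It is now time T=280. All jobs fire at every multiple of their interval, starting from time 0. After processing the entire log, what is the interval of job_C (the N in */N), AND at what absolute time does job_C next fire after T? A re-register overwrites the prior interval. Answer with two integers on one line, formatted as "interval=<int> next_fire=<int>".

Op 1: register job_D */17 -> active={job_D:*/17}
Op 2: register job_B */10 -> active={job_B:*/10, job_D:*/17}
Op 3: register job_C */9 -> active={job_B:*/10, job_C:*/9, job_D:*/17}
Op 4: register job_A */4 -> active={job_A:*/4, job_B:*/10, job_C:*/9, job_D:*/17}
Op 5: register job_A */6 -> active={job_A:*/6, job_B:*/10, job_C:*/9, job_D:*/17}
Op 6: register job_D */15 -> active={job_A:*/6, job_B:*/10, job_C:*/9, job_D:*/15}
Op 7: register job_C */5 -> active={job_A:*/6, job_B:*/10, job_C:*/5, job_D:*/15}
Op 8: unregister job_A -> active={job_B:*/10, job_C:*/5, job_D:*/15}
Op 9: register job_A */15 -> active={job_A:*/15, job_B:*/10, job_C:*/5, job_D:*/15}
Op 10: register job_D */12 -> active={job_A:*/15, job_B:*/10, job_C:*/5, job_D:*/12}
Final interval of job_C = 5
Next fire of job_C after T=280: (280//5+1)*5 = 285

Answer: interval=5 next_fire=285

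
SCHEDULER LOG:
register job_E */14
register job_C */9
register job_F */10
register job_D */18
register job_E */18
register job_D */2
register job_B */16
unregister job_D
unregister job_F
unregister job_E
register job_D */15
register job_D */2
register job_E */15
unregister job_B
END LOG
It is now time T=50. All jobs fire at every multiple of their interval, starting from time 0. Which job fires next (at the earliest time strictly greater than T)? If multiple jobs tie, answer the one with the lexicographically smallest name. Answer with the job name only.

Op 1: register job_E */14 -> active={job_E:*/14}
Op 2: register job_C */9 -> active={job_C:*/9, job_E:*/14}
Op 3: register job_F */10 -> active={job_C:*/9, job_E:*/14, job_F:*/10}
Op 4: register job_D */18 -> active={job_C:*/9, job_D:*/18, job_E:*/14, job_F:*/10}
Op 5: register job_E */18 -> active={job_C:*/9, job_D:*/18, job_E:*/18, job_F:*/10}
Op 6: register job_D */2 -> active={job_C:*/9, job_D:*/2, job_E:*/18, job_F:*/10}
Op 7: register job_B */16 -> active={job_B:*/16, job_C:*/9, job_D:*/2, job_E:*/18, job_F:*/10}
Op 8: unregister job_D -> active={job_B:*/16, job_C:*/9, job_E:*/18, job_F:*/10}
Op 9: unregister job_F -> active={job_B:*/16, job_C:*/9, job_E:*/18}
Op 10: unregister job_E -> active={job_B:*/16, job_C:*/9}
Op 11: register job_D */15 -> active={job_B:*/16, job_C:*/9, job_D:*/15}
Op 12: register job_D */2 -> active={job_B:*/16, job_C:*/9, job_D:*/2}
Op 13: register job_E */15 -> active={job_B:*/16, job_C:*/9, job_D:*/2, job_E:*/15}
Op 14: unregister job_B -> active={job_C:*/9, job_D:*/2, job_E:*/15}
  job_C: interval 9, next fire after T=50 is 54
  job_D: interval 2, next fire after T=50 is 52
  job_E: interval 15, next fire after T=50 is 60
Earliest = 52, winner (lex tiebreak) = job_D

Answer: job_D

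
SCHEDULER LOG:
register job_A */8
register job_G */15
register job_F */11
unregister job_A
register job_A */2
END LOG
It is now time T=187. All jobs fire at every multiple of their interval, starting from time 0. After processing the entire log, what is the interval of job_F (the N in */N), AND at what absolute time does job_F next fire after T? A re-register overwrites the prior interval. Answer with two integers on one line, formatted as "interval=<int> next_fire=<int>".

Answer: interval=11 next_fire=198

Derivation:
Op 1: register job_A */8 -> active={job_A:*/8}
Op 2: register job_G */15 -> active={job_A:*/8, job_G:*/15}
Op 3: register job_F */11 -> active={job_A:*/8, job_F:*/11, job_G:*/15}
Op 4: unregister job_A -> active={job_F:*/11, job_G:*/15}
Op 5: register job_A */2 -> active={job_A:*/2, job_F:*/11, job_G:*/15}
Final interval of job_F = 11
Next fire of job_F after T=187: (187//11+1)*11 = 198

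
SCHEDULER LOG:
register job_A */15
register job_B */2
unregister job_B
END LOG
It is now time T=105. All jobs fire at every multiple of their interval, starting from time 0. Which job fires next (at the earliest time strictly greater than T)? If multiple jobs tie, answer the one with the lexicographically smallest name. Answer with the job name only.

Answer: job_A

Derivation:
Op 1: register job_A */15 -> active={job_A:*/15}
Op 2: register job_B */2 -> active={job_A:*/15, job_B:*/2}
Op 3: unregister job_B -> active={job_A:*/15}
  job_A: interval 15, next fire after T=105 is 120
Earliest = 120, winner (lex tiebreak) = job_A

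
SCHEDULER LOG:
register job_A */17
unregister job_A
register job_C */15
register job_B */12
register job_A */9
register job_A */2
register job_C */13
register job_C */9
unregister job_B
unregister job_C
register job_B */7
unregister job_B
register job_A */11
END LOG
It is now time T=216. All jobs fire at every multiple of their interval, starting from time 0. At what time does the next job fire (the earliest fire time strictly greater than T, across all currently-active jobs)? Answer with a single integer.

Answer: 220

Derivation:
Op 1: register job_A */17 -> active={job_A:*/17}
Op 2: unregister job_A -> active={}
Op 3: register job_C */15 -> active={job_C:*/15}
Op 4: register job_B */12 -> active={job_B:*/12, job_C:*/15}
Op 5: register job_A */9 -> active={job_A:*/9, job_B:*/12, job_C:*/15}
Op 6: register job_A */2 -> active={job_A:*/2, job_B:*/12, job_C:*/15}
Op 7: register job_C */13 -> active={job_A:*/2, job_B:*/12, job_C:*/13}
Op 8: register job_C */9 -> active={job_A:*/2, job_B:*/12, job_C:*/9}
Op 9: unregister job_B -> active={job_A:*/2, job_C:*/9}
Op 10: unregister job_C -> active={job_A:*/2}
Op 11: register job_B */7 -> active={job_A:*/2, job_B:*/7}
Op 12: unregister job_B -> active={job_A:*/2}
Op 13: register job_A */11 -> active={job_A:*/11}
  job_A: interval 11, next fire after T=216 is 220
Earliest fire time = 220 (job job_A)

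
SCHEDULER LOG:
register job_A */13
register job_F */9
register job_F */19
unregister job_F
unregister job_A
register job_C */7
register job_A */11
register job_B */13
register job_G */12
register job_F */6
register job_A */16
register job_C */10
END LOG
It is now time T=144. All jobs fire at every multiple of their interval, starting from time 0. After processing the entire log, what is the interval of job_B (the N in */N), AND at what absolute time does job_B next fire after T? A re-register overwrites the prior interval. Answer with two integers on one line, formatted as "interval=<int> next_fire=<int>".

Answer: interval=13 next_fire=156

Derivation:
Op 1: register job_A */13 -> active={job_A:*/13}
Op 2: register job_F */9 -> active={job_A:*/13, job_F:*/9}
Op 3: register job_F */19 -> active={job_A:*/13, job_F:*/19}
Op 4: unregister job_F -> active={job_A:*/13}
Op 5: unregister job_A -> active={}
Op 6: register job_C */7 -> active={job_C:*/7}
Op 7: register job_A */11 -> active={job_A:*/11, job_C:*/7}
Op 8: register job_B */13 -> active={job_A:*/11, job_B:*/13, job_C:*/7}
Op 9: register job_G */12 -> active={job_A:*/11, job_B:*/13, job_C:*/7, job_G:*/12}
Op 10: register job_F */6 -> active={job_A:*/11, job_B:*/13, job_C:*/7, job_F:*/6, job_G:*/12}
Op 11: register job_A */16 -> active={job_A:*/16, job_B:*/13, job_C:*/7, job_F:*/6, job_G:*/12}
Op 12: register job_C */10 -> active={job_A:*/16, job_B:*/13, job_C:*/10, job_F:*/6, job_G:*/12}
Final interval of job_B = 13
Next fire of job_B after T=144: (144//13+1)*13 = 156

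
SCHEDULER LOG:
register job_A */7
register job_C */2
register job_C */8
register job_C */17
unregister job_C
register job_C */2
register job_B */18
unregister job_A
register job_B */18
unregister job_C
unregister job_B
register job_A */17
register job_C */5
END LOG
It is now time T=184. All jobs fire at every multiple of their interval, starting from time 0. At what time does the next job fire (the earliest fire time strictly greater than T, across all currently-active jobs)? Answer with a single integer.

Op 1: register job_A */7 -> active={job_A:*/7}
Op 2: register job_C */2 -> active={job_A:*/7, job_C:*/2}
Op 3: register job_C */8 -> active={job_A:*/7, job_C:*/8}
Op 4: register job_C */17 -> active={job_A:*/7, job_C:*/17}
Op 5: unregister job_C -> active={job_A:*/7}
Op 6: register job_C */2 -> active={job_A:*/7, job_C:*/2}
Op 7: register job_B */18 -> active={job_A:*/7, job_B:*/18, job_C:*/2}
Op 8: unregister job_A -> active={job_B:*/18, job_C:*/2}
Op 9: register job_B */18 -> active={job_B:*/18, job_C:*/2}
Op 10: unregister job_C -> active={job_B:*/18}
Op 11: unregister job_B -> active={}
Op 12: register job_A */17 -> active={job_A:*/17}
Op 13: register job_C */5 -> active={job_A:*/17, job_C:*/5}
  job_A: interval 17, next fire after T=184 is 187
  job_C: interval 5, next fire after T=184 is 185
Earliest fire time = 185 (job job_C)

Answer: 185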